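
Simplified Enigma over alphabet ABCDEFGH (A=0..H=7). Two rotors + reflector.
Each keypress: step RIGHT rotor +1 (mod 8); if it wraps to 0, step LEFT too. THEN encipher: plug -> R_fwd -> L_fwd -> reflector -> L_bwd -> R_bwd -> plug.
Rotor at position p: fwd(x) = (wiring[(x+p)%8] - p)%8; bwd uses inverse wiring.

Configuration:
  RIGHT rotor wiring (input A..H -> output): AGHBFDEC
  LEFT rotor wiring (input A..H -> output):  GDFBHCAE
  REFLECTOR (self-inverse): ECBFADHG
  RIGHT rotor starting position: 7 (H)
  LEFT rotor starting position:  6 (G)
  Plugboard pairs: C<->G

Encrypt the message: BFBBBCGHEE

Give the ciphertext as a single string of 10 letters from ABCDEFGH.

Char 1 ('B'): step: R->0, L->7 (L advanced); B->plug->B->R->G->L->D->refl->F->L'->A->R'->A->plug->A
Char 2 ('F'): step: R->1, L=7; F->plug->F->R->D->L->G->refl->H->L'->B->R'->G->plug->C
Char 3 ('B'): step: R->2, L=7; B->plug->B->R->H->L->B->refl->C->L'->E->R'->H->plug->H
Char 4 ('B'): step: R->3, L=7; B->plug->B->R->C->L->E->refl->A->L'->F->R'->F->plug->F
Char 5 ('B'): step: R->4, L=7; B->plug->B->R->H->L->B->refl->C->L'->E->R'->E->plug->E
Char 6 ('C'): step: R->5, L=7; C->plug->G->R->E->L->C->refl->B->L'->H->R'->B->plug->B
Char 7 ('G'): step: R->6, L=7; G->plug->C->R->C->L->E->refl->A->L'->F->R'->H->plug->H
Char 8 ('H'): step: R->7, L=7; H->plug->H->R->F->L->A->refl->E->L'->C->R'->E->plug->E
Char 9 ('E'): step: R->0, L->0 (L advanced); E->plug->E->R->F->L->C->refl->B->L'->D->R'->F->plug->F
Char 10 ('E'): step: R->1, L=0; E->plug->E->R->C->L->F->refl->D->L'->B->R'->G->plug->C

Answer: ACHFEBHEFC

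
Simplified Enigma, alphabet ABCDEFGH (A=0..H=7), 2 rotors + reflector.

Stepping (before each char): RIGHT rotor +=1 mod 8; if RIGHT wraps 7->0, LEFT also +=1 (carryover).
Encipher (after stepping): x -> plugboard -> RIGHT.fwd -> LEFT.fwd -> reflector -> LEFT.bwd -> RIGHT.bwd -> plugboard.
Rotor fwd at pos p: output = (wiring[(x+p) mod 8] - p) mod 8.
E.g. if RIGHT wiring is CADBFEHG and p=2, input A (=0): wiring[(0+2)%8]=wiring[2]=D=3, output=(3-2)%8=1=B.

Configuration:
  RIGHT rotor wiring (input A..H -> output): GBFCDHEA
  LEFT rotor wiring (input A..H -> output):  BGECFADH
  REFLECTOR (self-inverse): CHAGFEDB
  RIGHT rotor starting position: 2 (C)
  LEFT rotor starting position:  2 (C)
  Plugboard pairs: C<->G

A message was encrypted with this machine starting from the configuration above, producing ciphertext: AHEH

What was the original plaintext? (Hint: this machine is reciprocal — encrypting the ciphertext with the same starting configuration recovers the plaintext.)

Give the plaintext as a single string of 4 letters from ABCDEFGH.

Char 1 ('A'): step: R->3, L=2; A->plug->A->R->H->L->E->refl->F->L'->F->R'->E->plug->E
Char 2 ('H'): step: R->4, L=2; H->plug->H->R->G->L->H->refl->B->L'->E->R'->D->plug->D
Char 3 ('E'): step: R->5, L=2; E->plug->E->R->E->L->B->refl->H->L'->G->R'->H->plug->H
Char 4 ('H'): step: R->6, L=2; H->plug->H->R->B->L->A->refl->C->L'->A->R'->C->plug->G

Answer: EDHG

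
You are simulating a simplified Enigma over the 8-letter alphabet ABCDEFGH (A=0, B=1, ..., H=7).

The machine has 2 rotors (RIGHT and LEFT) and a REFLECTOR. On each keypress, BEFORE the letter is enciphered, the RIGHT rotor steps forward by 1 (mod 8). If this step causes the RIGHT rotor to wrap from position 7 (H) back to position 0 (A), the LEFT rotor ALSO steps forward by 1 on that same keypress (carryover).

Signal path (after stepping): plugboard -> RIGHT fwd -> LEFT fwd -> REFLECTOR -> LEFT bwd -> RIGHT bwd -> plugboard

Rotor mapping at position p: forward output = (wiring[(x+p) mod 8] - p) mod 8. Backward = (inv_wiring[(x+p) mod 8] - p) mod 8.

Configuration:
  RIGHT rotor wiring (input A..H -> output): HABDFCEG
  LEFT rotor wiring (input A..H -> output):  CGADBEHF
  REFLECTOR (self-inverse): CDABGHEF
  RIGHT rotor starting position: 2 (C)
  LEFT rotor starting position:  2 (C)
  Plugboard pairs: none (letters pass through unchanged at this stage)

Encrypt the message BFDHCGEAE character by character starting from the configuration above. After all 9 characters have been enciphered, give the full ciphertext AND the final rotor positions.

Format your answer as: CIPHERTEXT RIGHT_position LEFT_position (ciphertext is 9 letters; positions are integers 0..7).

Char 1 ('B'): step: R->3, L=2; B->plug->B->R->C->L->H->refl->F->L'->E->R'->F->plug->F
Char 2 ('F'): step: R->4, L=2; F->plug->F->R->E->L->F->refl->H->L'->C->R'->D->plug->D
Char 3 ('D'): step: R->5, L=2; D->plug->D->R->C->L->H->refl->F->L'->E->R'->F->plug->F
Char 4 ('H'): step: R->6, L=2; H->plug->H->R->E->L->F->refl->H->L'->C->R'->D->plug->D
Char 5 ('C'): step: R->7, L=2; C->plug->C->R->B->L->B->refl->D->L'->F->R'->H->plug->H
Char 6 ('G'): step: R->0, L->3 (L advanced); G->plug->G->R->E->L->C->refl->A->L'->A->R'->B->plug->B
Char 7 ('E'): step: R->1, L=3; E->plug->E->R->B->L->G->refl->E->L'->D->R'->F->plug->F
Char 8 ('A'): step: R->2, L=3; A->plug->A->R->H->L->F->refl->H->L'->F->R'->G->plug->G
Char 9 ('E'): step: R->3, L=3; E->plug->E->R->D->L->E->refl->G->L'->B->R'->D->plug->D
Final: ciphertext=FDFDHBFGD, RIGHT=3, LEFT=3

Answer: FDFDHBFGD 3 3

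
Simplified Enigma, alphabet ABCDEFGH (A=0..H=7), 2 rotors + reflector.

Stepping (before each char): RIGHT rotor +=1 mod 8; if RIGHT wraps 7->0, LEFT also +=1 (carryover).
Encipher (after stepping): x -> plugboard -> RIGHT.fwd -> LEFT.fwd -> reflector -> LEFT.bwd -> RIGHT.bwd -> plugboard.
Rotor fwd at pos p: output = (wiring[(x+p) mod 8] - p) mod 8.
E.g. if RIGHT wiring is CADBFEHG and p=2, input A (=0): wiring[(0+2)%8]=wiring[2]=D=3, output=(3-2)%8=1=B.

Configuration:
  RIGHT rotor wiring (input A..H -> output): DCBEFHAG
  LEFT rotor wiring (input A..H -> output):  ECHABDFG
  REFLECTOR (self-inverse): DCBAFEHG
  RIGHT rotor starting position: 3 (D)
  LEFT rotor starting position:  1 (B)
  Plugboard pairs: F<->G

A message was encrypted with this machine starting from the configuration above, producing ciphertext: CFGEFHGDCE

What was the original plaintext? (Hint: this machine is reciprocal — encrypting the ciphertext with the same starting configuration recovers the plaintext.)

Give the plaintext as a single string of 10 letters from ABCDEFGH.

Char 1 ('C'): step: R->4, L=1; C->plug->C->R->E->L->C->refl->B->L'->A->R'->H->plug->H
Char 2 ('F'): step: R->5, L=1; F->plug->G->R->H->L->D->refl->A->L'->D->R'->B->plug->B
Char 3 ('G'): step: R->6, L=1; G->plug->F->R->G->L->F->refl->E->L'->F->R'->C->plug->C
Char 4 ('E'): step: R->7, L=1; E->plug->E->R->F->L->E->refl->F->L'->G->R'->F->plug->G
Char 5 ('F'): step: R->0, L->2 (L advanced); F->plug->G->R->A->L->F->refl->E->L'->F->R'->E->plug->E
Char 6 ('H'): step: R->1, L=2; H->plug->H->R->C->L->H->refl->G->L'->B->R'->A->plug->A
Char 7 ('G'): step: R->2, L=2; G->plug->F->R->E->L->D->refl->A->L'->H->R'->A->plug->A
Char 8 ('D'): step: R->3, L=2; D->plug->D->R->F->L->E->refl->F->L'->A->R'->F->plug->G
Char 9 ('C'): step: R->4, L=2; C->plug->C->R->E->L->D->refl->A->L'->H->R'->E->plug->E
Char 10 ('E'): step: R->5, L=2; E->plug->E->R->F->L->E->refl->F->L'->A->R'->H->plug->H

Answer: HBCGEAAGEH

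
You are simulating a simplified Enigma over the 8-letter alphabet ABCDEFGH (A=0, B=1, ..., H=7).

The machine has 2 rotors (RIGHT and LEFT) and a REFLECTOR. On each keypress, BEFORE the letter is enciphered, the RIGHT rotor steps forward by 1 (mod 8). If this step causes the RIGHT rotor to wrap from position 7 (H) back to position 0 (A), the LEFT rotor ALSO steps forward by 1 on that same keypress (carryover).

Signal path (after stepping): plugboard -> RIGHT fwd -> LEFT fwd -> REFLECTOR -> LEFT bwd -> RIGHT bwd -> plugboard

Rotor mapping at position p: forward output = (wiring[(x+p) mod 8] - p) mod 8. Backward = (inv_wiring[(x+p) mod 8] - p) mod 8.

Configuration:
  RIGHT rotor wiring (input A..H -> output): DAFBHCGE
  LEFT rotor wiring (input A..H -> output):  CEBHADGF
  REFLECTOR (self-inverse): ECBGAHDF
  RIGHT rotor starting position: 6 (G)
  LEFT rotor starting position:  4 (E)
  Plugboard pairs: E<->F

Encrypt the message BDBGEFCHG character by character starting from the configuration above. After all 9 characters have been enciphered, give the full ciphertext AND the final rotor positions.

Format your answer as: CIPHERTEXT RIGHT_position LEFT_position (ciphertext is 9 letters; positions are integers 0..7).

Answer: HGGHCDEEB 7 5

Derivation:
Char 1 ('B'): step: R->7, L=4; B->plug->B->R->E->L->G->refl->D->L'->H->R'->H->plug->H
Char 2 ('D'): step: R->0, L->5 (L advanced); D->plug->D->R->B->L->B->refl->C->L'->G->R'->G->plug->G
Char 3 ('B'): step: R->1, L=5; B->plug->B->R->E->L->H->refl->F->L'->D->R'->G->plug->G
Char 4 ('G'): step: R->2, L=5; G->plug->G->R->B->L->B->refl->C->L'->G->R'->H->plug->H
Char 5 ('E'): step: R->3, L=5; E->plug->F->R->A->L->G->refl->D->L'->H->R'->C->plug->C
Char 6 ('F'): step: R->4, L=5; F->plug->E->R->H->L->D->refl->G->L'->A->R'->D->plug->D
Char 7 ('C'): step: R->5, L=5; C->plug->C->R->H->L->D->refl->G->L'->A->R'->F->plug->E
Char 8 ('H'): step: R->6, L=5; H->plug->H->R->E->L->H->refl->F->L'->D->R'->F->plug->E
Char 9 ('G'): step: R->7, L=5; G->plug->G->R->D->L->F->refl->H->L'->E->R'->B->plug->B
Final: ciphertext=HGGHCDEEB, RIGHT=7, LEFT=5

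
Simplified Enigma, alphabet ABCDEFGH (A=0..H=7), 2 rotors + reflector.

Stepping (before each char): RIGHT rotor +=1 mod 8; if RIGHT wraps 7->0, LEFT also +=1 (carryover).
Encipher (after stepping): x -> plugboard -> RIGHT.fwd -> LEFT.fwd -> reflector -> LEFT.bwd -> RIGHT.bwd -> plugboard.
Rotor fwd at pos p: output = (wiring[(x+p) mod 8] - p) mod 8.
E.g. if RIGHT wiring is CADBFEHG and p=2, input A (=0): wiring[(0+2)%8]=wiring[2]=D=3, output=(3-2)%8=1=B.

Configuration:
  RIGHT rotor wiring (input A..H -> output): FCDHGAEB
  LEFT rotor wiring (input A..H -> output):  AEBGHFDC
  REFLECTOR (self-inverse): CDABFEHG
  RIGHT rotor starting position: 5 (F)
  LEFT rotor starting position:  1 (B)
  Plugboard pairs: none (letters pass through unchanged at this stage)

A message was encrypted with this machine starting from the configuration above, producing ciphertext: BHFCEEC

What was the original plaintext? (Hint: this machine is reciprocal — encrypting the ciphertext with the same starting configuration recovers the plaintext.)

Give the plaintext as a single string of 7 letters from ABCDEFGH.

Char 1 ('B'): step: R->6, L=1; B->plug->B->R->D->L->G->refl->H->L'->H->R'->C->plug->C
Char 2 ('H'): step: R->7, L=1; H->plug->H->R->F->L->C->refl->A->L'->B->R'->G->plug->G
Char 3 ('F'): step: R->0, L->2 (L advanced); F->plug->F->R->A->L->H->refl->G->L'->G->R'->E->plug->E
Char 4 ('C'): step: R->1, L=2; C->plug->C->R->G->L->G->refl->H->L'->A->R'->G->plug->G
Char 5 ('E'): step: R->2, L=2; E->plug->E->R->C->L->F->refl->E->L'->B->R'->A->plug->A
Char 6 ('E'): step: R->3, L=2; E->plug->E->R->G->L->G->refl->H->L'->A->R'->H->plug->H
Char 7 ('C'): step: R->4, L=2; C->plug->C->R->A->L->H->refl->G->L'->G->R'->F->plug->F

Answer: CGEGAHF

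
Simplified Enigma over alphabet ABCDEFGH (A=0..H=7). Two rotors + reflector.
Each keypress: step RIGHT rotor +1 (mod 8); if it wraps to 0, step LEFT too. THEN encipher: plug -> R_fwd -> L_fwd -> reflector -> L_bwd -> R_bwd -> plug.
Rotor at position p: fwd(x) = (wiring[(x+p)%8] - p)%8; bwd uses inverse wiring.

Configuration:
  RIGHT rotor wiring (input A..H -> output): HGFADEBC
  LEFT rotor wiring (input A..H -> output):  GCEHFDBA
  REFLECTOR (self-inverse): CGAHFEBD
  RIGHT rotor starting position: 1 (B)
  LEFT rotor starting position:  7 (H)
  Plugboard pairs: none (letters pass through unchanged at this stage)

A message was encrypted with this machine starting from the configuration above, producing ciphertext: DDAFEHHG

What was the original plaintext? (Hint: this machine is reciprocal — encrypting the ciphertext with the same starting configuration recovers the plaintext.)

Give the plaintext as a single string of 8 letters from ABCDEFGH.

Char 1 ('D'): step: R->2, L=7; D->plug->D->R->C->L->D->refl->H->L'->B->R'->C->plug->C
Char 2 ('D'): step: R->3, L=7; D->plug->D->R->G->L->E->refl->F->L'->D->R'->G->plug->G
Char 3 ('A'): step: R->4, L=7; A->plug->A->R->H->L->C->refl->A->L'->E->R'->H->plug->H
Char 4 ('F'): step: R->5, L=7; F->plug->F->R->A->L->B->refl->G->L'->F->R'->C->plug->C
Char 5 ('E'): step: R->6, L=7; E->plug->E->R->H->L->C->refl->A->L'->E->R'->B->plug->B
Char 6 ('H'): step: R->7, L=7; H->plug->H->R->C->L->D->refl->H->L'->B->R'->E->plug->E
Char 7 ('H'): step: R->0, L->0 (L advanced); H->plug->H->R->C->L->E->refl->F->L'->E->R'->F->plug->F
Char 8 ('G'): step: R->1, L=0; G->plug->G->R->B->L->C->refl->A->L'->H->R'->C->plug->C

Answer: CGHCBEFC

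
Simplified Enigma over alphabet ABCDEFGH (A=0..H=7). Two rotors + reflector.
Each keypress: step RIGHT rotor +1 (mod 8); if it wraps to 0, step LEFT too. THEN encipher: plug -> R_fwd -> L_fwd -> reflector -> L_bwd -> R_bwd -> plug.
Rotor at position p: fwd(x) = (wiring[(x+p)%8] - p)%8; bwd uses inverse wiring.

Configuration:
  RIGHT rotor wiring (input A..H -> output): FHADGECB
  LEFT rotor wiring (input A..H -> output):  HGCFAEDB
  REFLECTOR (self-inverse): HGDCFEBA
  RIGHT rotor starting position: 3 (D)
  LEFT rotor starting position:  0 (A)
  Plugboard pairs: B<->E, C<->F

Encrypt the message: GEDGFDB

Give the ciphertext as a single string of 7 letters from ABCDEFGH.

Answer: ECFHGHD

Derivation:
Char 1 ('G'): step: R->4, L=0; G->plug->G->R->E->L->A->refl->H->L'->A->R'->B->plug->E
Char 2 ('E'): step: R->5, L=0; E->plug->B->R->F->L->E->refl->F->L'->D->R'->F->plug->C
Char 3 ('D'): step: R->6, L=0; D->plug->D->R->B->L->G->refl->B->L'->H->R'->C->plug->F
Char 4 ('G'): step: R->7, L=0; G->plug->G->R->F->L->E->refl->F->L'->D->R'->H->plug->H
Char 5 ('F'): step: R->0, L->1 (L advanced); F->plug->C->R->A->L->F->refl->E->L'->C->R'->G->plug->G
Char 6 ('D'): step: R->1, L=1; D->plug->D->R->F->L->C->refl->D->L'->E->R'->H->plug->H
Char 7 ('B'): step: R->2, L=1; B->plug->E->R->A->L->F->refl->E->L'->C->R'->D->plug->D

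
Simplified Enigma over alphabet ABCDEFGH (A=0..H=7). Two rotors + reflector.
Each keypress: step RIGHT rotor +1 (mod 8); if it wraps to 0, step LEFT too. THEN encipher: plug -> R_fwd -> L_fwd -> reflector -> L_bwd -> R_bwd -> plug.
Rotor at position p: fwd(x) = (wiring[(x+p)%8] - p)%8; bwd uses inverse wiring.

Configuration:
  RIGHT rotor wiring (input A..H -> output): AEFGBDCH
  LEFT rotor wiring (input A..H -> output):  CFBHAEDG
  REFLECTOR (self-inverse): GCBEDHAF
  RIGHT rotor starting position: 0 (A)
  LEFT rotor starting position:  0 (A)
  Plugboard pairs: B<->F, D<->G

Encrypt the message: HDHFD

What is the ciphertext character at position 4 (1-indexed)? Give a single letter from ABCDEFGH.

Char 1 ('H'): step: R->1, L=0; H->plug->H->R->H->L->G->refl->A->L'->E->R'->B->plug->F
Char 2 ('D'): step: R->2, L=0; D->plug->G->R->G->L->D->refl->E->L'->F->R'->F->plug->B
Char 3 ('H'): step: R->3, L=0; H->plug->H->R->C->L->B->refl->C->L'->A->R'->C->plug->C
Char 4 ('F'): step: R->4, L=0; F->plug->B->R->H->L->G->refl->A->L'->E->R'->E->plug->E

E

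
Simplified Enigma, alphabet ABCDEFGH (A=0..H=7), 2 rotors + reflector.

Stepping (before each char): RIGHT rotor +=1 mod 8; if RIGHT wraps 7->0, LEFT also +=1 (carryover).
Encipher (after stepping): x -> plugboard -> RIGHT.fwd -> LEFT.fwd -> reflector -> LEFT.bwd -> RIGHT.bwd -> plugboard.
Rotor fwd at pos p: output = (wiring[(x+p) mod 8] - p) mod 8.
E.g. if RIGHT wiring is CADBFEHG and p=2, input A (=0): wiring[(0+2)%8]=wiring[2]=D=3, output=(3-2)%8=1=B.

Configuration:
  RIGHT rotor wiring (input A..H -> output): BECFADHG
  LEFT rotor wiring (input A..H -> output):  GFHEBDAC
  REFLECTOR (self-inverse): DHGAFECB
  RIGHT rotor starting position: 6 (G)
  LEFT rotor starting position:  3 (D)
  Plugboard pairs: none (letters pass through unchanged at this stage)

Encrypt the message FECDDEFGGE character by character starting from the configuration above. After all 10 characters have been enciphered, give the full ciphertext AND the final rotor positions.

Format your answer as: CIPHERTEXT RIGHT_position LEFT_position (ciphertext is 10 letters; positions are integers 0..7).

Char 1 ('F'): step: R->7, L=3; F->plug->F->R->B->L->G->refl->C->L'->G->R'->E->plug->E
Char 2 ('E'): step: R->0, L->4 (L advanced); E->plug->E->R->A->L->F->refl->E->L'->C->R'->C->plug->C
Char 3 ('C'): step: R->1, L=4; C->plug->C->R->E->L->C->refl->G->L'->D->R'->A->plug->A
Char 4 ('D'): step: R->2, L=4; D->plug->D->R->B->L->H->refl->B->L'->F->R'->E->plug->E
Char 5 ('D'): step: R->3, L=4; D->plug->D->R->E->L->C->refl->G->L'->D->R'->E->plug->E
Char 6 ('E'): step: R->4, L=4; E->plug->E->R->F->L->B->refl->H->L'->B->R'->H->plug->H
Char 7 ('F'): step: R->5, L=4; F->plug->F->R->F->L->B->refl->H->L'->B->R'->C->plug->C
Char 8 ('G'): step: R->6, L=4; G->plug->G->R->C->L->E->refl->F->L'->A->R'->B->plug->B
Char 9 ('G'): step: R->7, L=4; G->plug->G->R->E->L->C->refl->G->L'->D->R'->D->plug->D
Char 10 ('E'): step: R->0, L->5 (L advanced); E->plug->E->R->A->L->G->refl->C->L'->F->R'->D->plug->D
Final: ciphertext=ECAEEHCBDD, RIGHT=0, LEFT=5

Answer: ECAEEHCBDD 0 5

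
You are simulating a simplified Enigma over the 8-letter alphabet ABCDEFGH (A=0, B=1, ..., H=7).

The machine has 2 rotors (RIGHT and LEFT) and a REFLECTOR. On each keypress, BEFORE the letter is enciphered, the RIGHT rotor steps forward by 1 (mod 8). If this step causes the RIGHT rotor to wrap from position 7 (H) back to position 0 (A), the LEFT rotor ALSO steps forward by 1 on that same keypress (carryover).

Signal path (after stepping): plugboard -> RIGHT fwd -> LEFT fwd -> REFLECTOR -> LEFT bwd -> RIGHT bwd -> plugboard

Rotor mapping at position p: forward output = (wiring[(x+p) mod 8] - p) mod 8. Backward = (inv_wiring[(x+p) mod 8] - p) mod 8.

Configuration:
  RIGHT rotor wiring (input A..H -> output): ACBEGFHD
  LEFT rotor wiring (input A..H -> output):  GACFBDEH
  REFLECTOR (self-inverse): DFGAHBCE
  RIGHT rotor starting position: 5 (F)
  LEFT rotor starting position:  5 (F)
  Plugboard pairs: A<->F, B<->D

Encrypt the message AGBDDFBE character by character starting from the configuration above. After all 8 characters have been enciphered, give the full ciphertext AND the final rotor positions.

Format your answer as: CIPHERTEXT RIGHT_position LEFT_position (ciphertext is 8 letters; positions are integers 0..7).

Char 1 ('A'): step: R->6, L=5; A->plug->F->R->G->L->A->refl->D->L'->E->R'->D->plug->B
Char 2 ('G'): step: R->7, L=5; G->plug->G->R->G->L->A->refl->D->L'->E->R'->A->plug->F
Char 3 ('B'): step: R->0, L->6 (L advanced); B->plug->D->R->E->L->E->refl->H->L'->F->R'->F->plug->A
Char 4 ('D'): step: R->1, L=6; D->plug->B->R->A->L->G->refl->C->L'->D->R'->C->plug->C
Char 5 ('D'): step: R->2, L=6; D->plug->B->R->C->L->A->refl->D->L'->G->R'->G->plug->G
Char 6 ('F'): step: R->3, L=6; F->plug->A->R->B->L->B->refl->F->L'->H->R'->G->plug->G
Char 7 ('B'): step: R->4, L=6; B->plug->D->R->H->L->F->refl->B->L'->B->R'->B->plug->D
Char 8 ('E'): step: R->5, L=6; E->plug->E->R->F->L->H->refl->E->L'->E->R'->F->plug->A
Final: ciphertext=BFACGGDA, RIGHT=5, LEFT=6

Answer: BFACGGDA 5 6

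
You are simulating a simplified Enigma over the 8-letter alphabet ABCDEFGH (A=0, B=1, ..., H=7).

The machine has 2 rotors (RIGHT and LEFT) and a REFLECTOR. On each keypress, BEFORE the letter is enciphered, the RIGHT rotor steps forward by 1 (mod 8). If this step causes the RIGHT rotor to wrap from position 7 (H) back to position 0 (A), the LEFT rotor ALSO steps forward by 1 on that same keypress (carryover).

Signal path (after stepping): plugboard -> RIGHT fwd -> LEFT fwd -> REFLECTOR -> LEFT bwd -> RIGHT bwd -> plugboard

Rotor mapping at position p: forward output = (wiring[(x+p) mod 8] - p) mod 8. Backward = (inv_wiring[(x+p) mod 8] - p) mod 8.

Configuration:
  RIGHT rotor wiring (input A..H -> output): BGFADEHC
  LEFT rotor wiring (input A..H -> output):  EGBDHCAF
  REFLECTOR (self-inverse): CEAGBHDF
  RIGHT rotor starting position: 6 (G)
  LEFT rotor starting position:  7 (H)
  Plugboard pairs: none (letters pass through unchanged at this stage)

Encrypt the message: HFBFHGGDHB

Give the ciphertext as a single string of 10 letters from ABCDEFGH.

Char 1 ('H'): step: R->7, L=7; H->plug->H->R->A->L->G->refl->D->L'->G->R'->D->plug->D
Char 2 ('F'): step: R->0, L->0 (L advanced); F->plug->F->R->E->L->H->refl->F->L'->H->R'->G->plug->G
Char 3 ('B'): step: R->1, L=0; B->plug->B->R->E->L->H->refl->F->L'->H->R'->C->plug->C
Char 4 ('F'): step: R->2, L=0; F->plug->F->R->A->L->E->refl->B->L'->C->R'->D->plug->D
Char 5 ('H'): step: R->3, L=0; H->plug->H->R->C->L->B->refl->E->L'->A->R'->B->plug->B
Char 6 ('G'): step: R->4, L=0; G->plug->G->R->B->L->G->refl->D->L'->D->R'->C->plug->C
Char 7 ('G'): step: R->5, L=0; G->plug->G->R->D->L->D->refl->G->L'->B->R'->E->plug->E
Char 8 ('D'): step: R->6, L=0; D->plug->D->R->A->L->E->refl->B->L'->C->R'->F->plug->F
Char 9 ('H'): step: R->7, L=0; H->plug->H->R->A->L->E->refl->B->L'->C->R'->B->plug->B
Char 10 ('B'): step: R->0, L->1 (L advanced); B->plug->B->R->G->L->E->refl->B->L'->E->R'->F->plug->F

Answer: DGCDBCEFBF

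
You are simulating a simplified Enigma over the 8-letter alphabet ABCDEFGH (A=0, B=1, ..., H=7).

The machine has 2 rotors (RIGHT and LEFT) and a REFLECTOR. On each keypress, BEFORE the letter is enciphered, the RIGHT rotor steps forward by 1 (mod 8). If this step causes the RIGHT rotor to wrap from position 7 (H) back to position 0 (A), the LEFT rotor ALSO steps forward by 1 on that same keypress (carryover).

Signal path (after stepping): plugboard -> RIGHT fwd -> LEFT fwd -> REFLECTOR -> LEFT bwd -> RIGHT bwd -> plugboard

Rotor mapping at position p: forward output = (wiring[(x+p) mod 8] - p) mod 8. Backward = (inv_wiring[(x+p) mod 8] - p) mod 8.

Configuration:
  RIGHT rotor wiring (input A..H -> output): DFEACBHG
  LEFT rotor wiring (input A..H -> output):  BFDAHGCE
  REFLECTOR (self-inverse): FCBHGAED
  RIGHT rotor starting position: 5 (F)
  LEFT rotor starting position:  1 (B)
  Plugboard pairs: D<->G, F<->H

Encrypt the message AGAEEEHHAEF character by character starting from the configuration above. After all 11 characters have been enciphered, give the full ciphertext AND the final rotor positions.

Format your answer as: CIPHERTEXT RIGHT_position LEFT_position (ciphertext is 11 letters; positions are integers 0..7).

Answer: CEHDCFCGFHC 0 3

Derivation:
Char 1 ('A'): step: R->6, L=1; A->plug->A->R->B->L->C->refl->B->L'->F->R'->C->plug->C
Char 2 ('G'): step: R->7, L=1; G->plug->D->R->F->L->B->refl->C->L'->B->R'->E->plug->E
Char 3 ('A'): step: R->0, L->2 (L advanced); A->plug->A->R->D->L->E->refl->G->L'->B->R'->F->plug->H
Char 4 ('E'): step: R->1, L=2; E->plug->E->R->A->L->B->refl->C->L'->F->R'->G->plug->D
Char 5 ('E'): step: R->2, L=2; E->plug->E->R->F->L->C->refl->B->L'->A->R'->C->plug->C
Char 6 ('E'): step: R->3, L=2; E->plug->E->R->D->L->E->refl->G->L'->B->R'->H->plug->F
Char 7 ('H'): step: R->4, L=2; H->plug->F->R->B->L->G->refl->E->L'->D->R'->C->plug->C
Char 8 ('H'): step: R->5, L=2; H->plug->F->R->H->L->D->refl->H->L'->G->R'->D->plug->G
Char 9 ('A'): step: R->6, L=2; A->plug->A->R->B->L->G->refl->E->L'->D->R'->H->plug->F
Char 10 ('E'): step: R->7, L=2; E->plug->E->R->B->L->G->refl->E->L'->D->R'->F->plug->H
Char 11 ('F'): step: R->0, L->3 (L advanced); F->plug->H->R->G->L->C->refl->B->L'->E->R'->C->plug->C
Final: ciphertext=CEHDCFCGFHC, RIGHT=0, LEFT=3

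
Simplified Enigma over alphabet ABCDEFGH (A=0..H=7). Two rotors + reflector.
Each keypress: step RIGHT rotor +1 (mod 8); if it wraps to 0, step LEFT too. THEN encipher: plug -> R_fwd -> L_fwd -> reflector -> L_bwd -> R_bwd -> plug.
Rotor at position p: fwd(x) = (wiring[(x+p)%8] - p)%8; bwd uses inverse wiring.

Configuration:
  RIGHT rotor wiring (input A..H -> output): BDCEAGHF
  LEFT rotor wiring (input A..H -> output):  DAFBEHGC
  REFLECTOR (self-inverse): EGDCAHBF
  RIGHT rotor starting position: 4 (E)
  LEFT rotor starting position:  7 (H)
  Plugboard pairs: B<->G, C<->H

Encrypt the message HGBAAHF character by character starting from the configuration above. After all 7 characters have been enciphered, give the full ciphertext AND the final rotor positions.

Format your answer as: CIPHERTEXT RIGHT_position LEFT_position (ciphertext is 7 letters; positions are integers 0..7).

Char 1 ('H'): step: R->5, L=7; H->plug->C->R->A->L->D->refl->C->L'->E->R'->D->plug->D
Char 2 ('G'): step: R->6, L=7; G->plug->B->R->H->L->H->refl->F->L'->F->R'->D->plug->D
Char 3 ('B'): step: R->7, L=7; B->plug->G->R->H->L->H->refl->F->L'->F->R'->E->plug->E
Char 4 ('A'): step: R->0, L->0 (L advanced); A->plug->A->R->B->L->A->refl->E->L'->E->R'->D->plug->D
Char 5 ('A'): step: R->1, L=0; A->plug->A->R->C->L->F->refl->H->L'->F->R'->E->plug->E
Char 6 ('H'): step: R->2, L=0; H->plug->C->R->G->L->G->refl->B->L'->D->R'->F->plug->F
Char 7 ('F'): step: R->3, L=0; F->plug->F->R->G->L->G->refl->B->L'->D->R'->C->plug->H
Final: ciphertext=DDEDEFH, RIGHT=3, LEFT=0

Answer: DDEDEFH 3 0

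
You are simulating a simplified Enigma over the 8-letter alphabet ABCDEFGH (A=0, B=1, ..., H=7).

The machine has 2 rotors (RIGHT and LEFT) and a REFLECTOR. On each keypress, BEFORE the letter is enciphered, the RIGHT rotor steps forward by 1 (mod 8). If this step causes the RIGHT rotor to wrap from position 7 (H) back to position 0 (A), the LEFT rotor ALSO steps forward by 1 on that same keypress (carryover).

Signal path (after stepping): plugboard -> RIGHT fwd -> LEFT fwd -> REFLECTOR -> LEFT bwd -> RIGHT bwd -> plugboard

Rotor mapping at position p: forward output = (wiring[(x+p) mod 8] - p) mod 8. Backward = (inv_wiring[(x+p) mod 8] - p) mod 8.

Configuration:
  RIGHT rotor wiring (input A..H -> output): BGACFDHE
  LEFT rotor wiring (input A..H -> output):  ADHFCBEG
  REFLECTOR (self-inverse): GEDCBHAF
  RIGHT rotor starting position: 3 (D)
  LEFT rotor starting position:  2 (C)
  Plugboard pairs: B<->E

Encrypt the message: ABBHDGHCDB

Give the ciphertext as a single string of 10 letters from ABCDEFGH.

Answer: GDEBEEEDGG

Derivation:
Char 1 ('A'): step: R->4, L=2; A->plug->A->R->B->L->D->refl->C->L'->E->R'->G->plug->G
Char 2 ('B'): step: R->5, L=2; B->plug->E->R->B->L->D->refl->C->L'->E->R'->D->plug->D
Char 3 ('B'): step: R->6, L=2; B->plug->E->R->C->L->A->refl->G->L'->G->R'->B->plug->E
Char 4 ('H'): step: R->7, L=2; H->plug->H->R->A->L->F->refl->H->L'->D->R'->E->plug->B
Char 5 ('D'): step: R->0, L->3 (L advanced); D->plug->D->R->C->L->G->refl->A->L'->G->R'->B->plug->E
Char 6 ('G'): step: R->1, L=3; G->plug->G->R->D->L->B->refl->E->L'->H->R'->B->plug->E
Char 7 ('H'): step: R->2, L=3; H->plug->H->R->E->L->D->refl->C->L'->A->R'->B->plug->E
Char 8 ('C'): step: R->3, L=3; C->plug->C->R->A->L->C->refl->D->L'->E->R'->D->plug->D
Char 9 ('D'): step: R->4, L=3; D->plug->D->R->A->L->C->refl->D->L'->E->R'->G->plug->G
Char 10 ('B'): step: R->5, L=3; B->plug->E->R->B->L->H->refl->F->L'->F->R'->G->plug->G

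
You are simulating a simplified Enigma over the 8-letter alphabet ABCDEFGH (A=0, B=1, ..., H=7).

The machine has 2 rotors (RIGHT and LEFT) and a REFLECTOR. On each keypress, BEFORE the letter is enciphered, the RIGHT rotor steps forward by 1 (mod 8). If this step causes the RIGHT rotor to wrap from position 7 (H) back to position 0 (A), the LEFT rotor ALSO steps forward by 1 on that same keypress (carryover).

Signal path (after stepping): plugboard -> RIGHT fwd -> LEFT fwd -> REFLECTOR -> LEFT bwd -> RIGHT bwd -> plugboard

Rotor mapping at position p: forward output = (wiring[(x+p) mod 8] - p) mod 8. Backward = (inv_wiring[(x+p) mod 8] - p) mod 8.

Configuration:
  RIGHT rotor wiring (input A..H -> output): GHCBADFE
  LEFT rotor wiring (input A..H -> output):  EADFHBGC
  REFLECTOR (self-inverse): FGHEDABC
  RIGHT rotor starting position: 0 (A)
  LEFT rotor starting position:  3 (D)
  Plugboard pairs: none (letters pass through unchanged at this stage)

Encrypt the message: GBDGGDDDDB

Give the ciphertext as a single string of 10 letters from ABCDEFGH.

Char 1 ('G'): step: R->1, L=3; G->plug->G->R->D->L->D->refl->E->L'->B->R'->B->plug->B
Char 2 ('B'): step: R->2, L=3; B->plug->B->R->H->L->A->refl->F->L'->G->R'->C->plug->C
Char 3 ('D'): step: R->3, L=3; D->plug->D->R->C->L->G->refl->B->L'->F->R'->B->plug->B
Char 4 ('G'): step: R->4, L=3; G->plug->G->R->G->L->F->refl->A->L'->H->R'->B->plug->B
Char 5 ('G'): step: R->5, L=3; G->plug->G->R->E->L->H->refl->C->L'->A->R'->B->plug->B
Char 6 ('D'): step: R->6, L=3; D->plug->D->R->B->L->E->refl->D->L'->D->R'->F->plug->F
Char 7 ('D'): step: R->7, L=3; D->plug->D->R->D->L->D->refl->E->L'->B->R'->F->plug->F
Char 8 ('D'): step: R->0, L->4 (L advanced); D->plug->D->R->B->L->F->refl->A->L'->E->R'->H->plug->H
Char 9 ('D'): step: R->1, L=4; D->plug->D->R->H->L->B->refl->G->L'->D->R'->G->plug->G
Char 10 ('B'): step: R->2, L=4; B->plug->B->R->H->L->B->refl->G->L'->D->R'->E->plug->E

Answer: BCBBBFFHGE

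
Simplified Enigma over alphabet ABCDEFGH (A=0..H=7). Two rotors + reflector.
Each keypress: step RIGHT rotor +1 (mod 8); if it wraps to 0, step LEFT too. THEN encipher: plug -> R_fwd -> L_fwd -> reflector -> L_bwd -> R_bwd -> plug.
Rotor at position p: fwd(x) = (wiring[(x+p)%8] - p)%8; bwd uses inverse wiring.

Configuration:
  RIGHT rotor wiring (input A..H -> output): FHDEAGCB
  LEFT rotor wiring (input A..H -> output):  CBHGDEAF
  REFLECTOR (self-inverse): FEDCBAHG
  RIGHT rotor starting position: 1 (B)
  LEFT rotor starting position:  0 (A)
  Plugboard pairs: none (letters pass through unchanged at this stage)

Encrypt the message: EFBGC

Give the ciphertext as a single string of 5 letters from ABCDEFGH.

Char 1 ('E'): step: R->2, L=0; E->plug->E->R->A->L->C->refl->D->L'->E->R'->D->plug->D
Char 2 ('F'): step: R->3, L=0; F->plug->F->R->C->L->H->refl->G->L'->D->R'->C->plug->C
Char 3 ('B'): step: R->4, L=0; B->plug->B->R->C->L->H->refl->G->L'->D->R'->F->plug->F
Char 4 ('G'): step: R->5, L=0; G->plug->G->R->H->L->F->refl->A->L'->G->R'->F->plug->F
Char 5 ('C'): step: R->6, L=0; C->plug->C->R->H->L->F->refl->A->L'->G->R'->F->plug->F

Answer: DCFFF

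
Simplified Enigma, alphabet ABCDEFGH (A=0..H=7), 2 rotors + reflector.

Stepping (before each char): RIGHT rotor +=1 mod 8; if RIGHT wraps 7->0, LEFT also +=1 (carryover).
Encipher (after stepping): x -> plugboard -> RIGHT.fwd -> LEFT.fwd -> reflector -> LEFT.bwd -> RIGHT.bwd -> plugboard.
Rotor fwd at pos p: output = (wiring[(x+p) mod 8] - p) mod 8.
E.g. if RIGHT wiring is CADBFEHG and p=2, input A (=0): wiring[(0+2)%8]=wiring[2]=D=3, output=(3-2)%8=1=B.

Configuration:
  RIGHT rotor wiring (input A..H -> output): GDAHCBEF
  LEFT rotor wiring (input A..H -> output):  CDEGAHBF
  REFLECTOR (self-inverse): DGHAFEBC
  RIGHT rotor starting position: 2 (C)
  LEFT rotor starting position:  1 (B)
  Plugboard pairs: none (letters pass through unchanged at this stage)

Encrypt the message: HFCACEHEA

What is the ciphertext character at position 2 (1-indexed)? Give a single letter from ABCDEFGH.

Char 1 ('H'): step: R->3, L=1; H->plug->H->R->F->L->A->refl->D->L'->B->R'->D->plug->D
Char 2 ('F'): step: R->4, L=1; F->plug->F->R->H->L->B->refl->G->L'->E->R'->G->plug->G

G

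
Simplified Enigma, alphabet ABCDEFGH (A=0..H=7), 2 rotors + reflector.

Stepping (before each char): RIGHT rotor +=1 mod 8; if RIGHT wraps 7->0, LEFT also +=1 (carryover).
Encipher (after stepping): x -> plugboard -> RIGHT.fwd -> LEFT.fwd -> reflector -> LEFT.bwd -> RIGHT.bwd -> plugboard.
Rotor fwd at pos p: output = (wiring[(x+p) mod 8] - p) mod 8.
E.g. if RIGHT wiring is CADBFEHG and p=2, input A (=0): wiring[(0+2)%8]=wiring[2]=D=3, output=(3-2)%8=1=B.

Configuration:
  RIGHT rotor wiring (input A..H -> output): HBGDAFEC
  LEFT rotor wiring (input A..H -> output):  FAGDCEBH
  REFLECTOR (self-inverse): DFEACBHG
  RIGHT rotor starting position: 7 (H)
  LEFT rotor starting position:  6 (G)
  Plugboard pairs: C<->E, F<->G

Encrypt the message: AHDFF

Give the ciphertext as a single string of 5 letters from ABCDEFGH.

Char 1 ('A'): step: R->0, L->7 (L advanced); A->plug->A->R->H->L->C->refl->E->L'->E->R'->G->plug->F
Char 2 ('H'): step: R->1, L=7; H->plug->H->R->G->L->F->refl->B->L'->C->R'->C->plug->E
Char 3 ('D'): step: R->2, L=7; D->plug->D->R->D->L->H->refl->G->L'->B->R'->B->plug->B
Char 4 ('F'): step: R->3, L=7; F->plug->G->R->G->L->F->refl->B->L'->C->R'->C->plug->E
Char 5 ('F'): step: R->4, L=7; F->plug->G->R->C->L->B->refl->F->L'->G->R'->D->plug->D

Answer: FEBED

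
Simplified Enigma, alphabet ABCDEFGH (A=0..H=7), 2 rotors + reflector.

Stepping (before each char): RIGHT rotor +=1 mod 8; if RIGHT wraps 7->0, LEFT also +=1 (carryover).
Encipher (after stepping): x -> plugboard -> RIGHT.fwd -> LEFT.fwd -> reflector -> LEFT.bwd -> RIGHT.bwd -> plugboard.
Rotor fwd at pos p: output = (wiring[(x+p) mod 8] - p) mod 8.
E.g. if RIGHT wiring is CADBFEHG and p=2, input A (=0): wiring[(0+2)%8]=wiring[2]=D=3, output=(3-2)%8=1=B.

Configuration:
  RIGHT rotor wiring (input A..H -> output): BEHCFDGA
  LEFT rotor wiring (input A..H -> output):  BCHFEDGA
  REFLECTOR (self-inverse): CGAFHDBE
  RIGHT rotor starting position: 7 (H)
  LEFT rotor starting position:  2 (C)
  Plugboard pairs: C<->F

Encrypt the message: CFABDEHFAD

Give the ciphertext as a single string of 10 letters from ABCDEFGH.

Char 1 ('C'): step: R->0, L->3 (L advanced); C->plug->F->R->D->L->D->refl->F->L'->E->R'->B->plug->B
Char 2 ('F'): step: R->1, L=3; F->plug->C->R->B->L->B->refl->G->L'->F->R'->F->plug->C
Char 3 ('A'): step: R->2, L=3; A->plug->A->R->F->L->G->refl->B->L'->B->R'->D->plug->D
Char 4 ('B'): step: R->3, L=3; B->plug->B->R->C->L->A->refl->C->L'->A->R'->C->plug->F
Char 5 ('D'): step: R->4, L=3; D->plug->D->R->E->L->F->refl->D->L'->D->R'->G->plug->G
Char 6 ('E'): step: R->5, L=3; E->plug->E->R->H->L->E->refl->H->L'->G->R'->A->plug->A
Char 7 ('H'): step: R->6, L=3; H->plug->H->R->F->L->G->refl->B->L'->B->R'->E->plug->E
Char 8 ('F'): step: R->7, L=3; F->plug->C->R->F->L->G->refl->B->L'->B->R'->A->plug->A
Char 9 ('A'): step: R->0, L->4 (L advanced); A->plug->A->R->B->L->H->refl->E->L'->D->R'->F->plug->C
Char 10 ('D'): step: R->1, L=4; D->plug->D->R->E->L->F->refl->D->L'->G->R'->B->plug->B

Answer: BCDFGAEACB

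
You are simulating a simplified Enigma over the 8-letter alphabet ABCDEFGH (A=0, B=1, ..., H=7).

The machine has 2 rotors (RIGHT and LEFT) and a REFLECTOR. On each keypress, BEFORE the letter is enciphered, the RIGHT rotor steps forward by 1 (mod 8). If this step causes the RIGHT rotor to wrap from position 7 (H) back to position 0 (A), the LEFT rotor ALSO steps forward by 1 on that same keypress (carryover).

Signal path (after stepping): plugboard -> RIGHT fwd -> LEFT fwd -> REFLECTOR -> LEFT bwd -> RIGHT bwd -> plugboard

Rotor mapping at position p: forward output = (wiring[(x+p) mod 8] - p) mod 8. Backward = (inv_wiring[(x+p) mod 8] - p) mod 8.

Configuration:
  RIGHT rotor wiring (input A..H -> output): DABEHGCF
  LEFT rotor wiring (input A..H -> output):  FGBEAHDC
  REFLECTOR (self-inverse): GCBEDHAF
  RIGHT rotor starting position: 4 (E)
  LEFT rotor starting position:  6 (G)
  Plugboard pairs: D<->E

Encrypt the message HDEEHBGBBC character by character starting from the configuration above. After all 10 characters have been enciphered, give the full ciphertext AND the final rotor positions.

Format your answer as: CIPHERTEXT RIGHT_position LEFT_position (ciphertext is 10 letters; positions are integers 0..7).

Answer: CCFGGECFDD 6 7

Derivation:
Char 1 ('H'): step: R->5, L=6; H->plug->H->R->C->L->H->refl->F->L'->A->R'->C->plug->C
Char 2 ('D'): step: R->6, L=6; D->plug->E->R->D->L->A->refl->G->L'->F->R'->C->plug->C
Char 3 ('E'): step: R->7, L=6; E->plug->D->R->C->L->H->refl->F->L'->A->R'->F->plug->F
Char 4 ('E'): step: R->0, L->7 (L advanced); E->plug->D->R->E->L->F->refl->H->L'->C->R'->G->plug->G
Char 5 ('H'): step: R->1, L=7; H->plug->H->R->C->L->H->refl->F->L'->E->R'->G->plug->G
Char 6 ('B'): step: R->2, L=7; B->plug->B->R->C->L->H->refl->F->L'->E->R'->D->plug->E
Char 7 ('G'): step: R->3, L=7; G->plug->G->R->F->L->B->refl->C->L'->D->R'->C->plug->C
Char 8 ('B'): step: R->4, L=7; B->plug->B->R->C->L->H->refl->F->L'->E->R'->F->plug->F
Char 9 ('B'): step: R->5, L=7; B->plug->B->R->F->L->B->refl->C->L'->D->R'->E->plug->D
Char 10 ('C'): step: R->6, L=7; C->plug->C->R->F->L->B->refl->C->L'->D->R'->E->plug->D
Final: ciphertext=CCFGGECFDD, RIGHT=6, LEFT=7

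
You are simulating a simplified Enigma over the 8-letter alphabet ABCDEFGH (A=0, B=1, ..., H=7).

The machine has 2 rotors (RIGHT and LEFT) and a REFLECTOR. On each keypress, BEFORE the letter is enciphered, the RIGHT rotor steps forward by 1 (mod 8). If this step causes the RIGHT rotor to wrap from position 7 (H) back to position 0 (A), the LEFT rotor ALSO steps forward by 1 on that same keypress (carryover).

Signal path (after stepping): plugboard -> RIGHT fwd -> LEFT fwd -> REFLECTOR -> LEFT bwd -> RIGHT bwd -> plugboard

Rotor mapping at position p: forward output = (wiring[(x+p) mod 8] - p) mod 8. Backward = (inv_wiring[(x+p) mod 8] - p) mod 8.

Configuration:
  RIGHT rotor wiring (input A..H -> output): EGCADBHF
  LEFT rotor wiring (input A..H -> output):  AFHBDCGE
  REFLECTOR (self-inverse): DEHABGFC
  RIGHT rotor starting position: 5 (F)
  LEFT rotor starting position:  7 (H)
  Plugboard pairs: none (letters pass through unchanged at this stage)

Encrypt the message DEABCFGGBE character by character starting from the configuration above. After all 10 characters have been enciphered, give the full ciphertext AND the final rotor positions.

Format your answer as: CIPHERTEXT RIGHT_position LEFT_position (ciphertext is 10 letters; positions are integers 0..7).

Char 1 ('D'): step: R->6, L=7; D->plug->D->R->A->L->F->refl->G->L'->C->R'->F->plug->F
Char 2 ('E'): step: R->7, L=7; E->plug->E->R->B->L->B->refl->E->L'->F->R'->B->plug->B
Char 3 ('A'): step: R->0, L->0 (L advanced); A->plug->A->R->E->L->D->refl->A->L'->A->R'->D->plug->D
Char 4 ('B'): step: R->1, L=0; B->plug->B->R->B->L->F->refl->G->L'->G->R'->F->plug->F
Char 5 ('C'): step: R->2, L=0; C->plug->C->R->B->L->F->refl->G->L'->G->R'->B->plug->B
Char 6 ('F'): step: R->3, L=0; F->plug->F->R->B->L->F->refl->G->L'->G->R'->C->plug->C
Char 7 ('G'): step: R->4, L=0; G->plug->G->R->G->L->G->refl->F->L'->B->R'->D->plug->D
Char 8 ('G'): step: R->5, L=0; G->plug->G->R->D->L->B->refl->E->L'->H->R'->D->plug->D
Char 9 ('B'): step: R->6, L=0; B->plug->B->R->H->L->E->refl->B->L'->D->R'->H->plug->H
Char 10 ('E'): step: R->7, L=0; E->plug->E->R->B->L->F->refl->G->L'->G->R'->A->plug->A
Final: ciphertext=FBDFBCDDHA, RIGHT=7, LEFT=0

Answer: FBDFBCDDHA 7 0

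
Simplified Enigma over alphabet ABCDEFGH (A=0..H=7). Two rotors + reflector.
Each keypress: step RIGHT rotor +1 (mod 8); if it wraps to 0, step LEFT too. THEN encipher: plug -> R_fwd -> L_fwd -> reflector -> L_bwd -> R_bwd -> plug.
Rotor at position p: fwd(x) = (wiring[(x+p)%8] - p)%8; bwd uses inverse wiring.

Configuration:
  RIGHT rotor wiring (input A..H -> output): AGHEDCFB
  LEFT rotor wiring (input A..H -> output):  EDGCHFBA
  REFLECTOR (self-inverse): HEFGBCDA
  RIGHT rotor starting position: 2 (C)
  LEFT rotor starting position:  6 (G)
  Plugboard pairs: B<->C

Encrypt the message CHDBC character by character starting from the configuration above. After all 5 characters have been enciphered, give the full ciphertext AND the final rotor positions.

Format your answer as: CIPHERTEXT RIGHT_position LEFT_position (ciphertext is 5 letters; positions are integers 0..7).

Char 1 ('C'): step: R->3, L=6; C->plug->B->R->A->L->D->refl->G->L'->C->R'->D->plug->D
Char 2 ('H'): step: R->4, L=6; H->plug->H->R->A->L->D->refl->G->L'->C->R'->F->plug->F
Char 3 ('D'): step: R->5, L=6; D->plug->D->R->D->L->F->refl->C->L'->B->R'->E->plug->E
Char 4 ('B'): step: R->6, L=6; B->plug->C->R->C->L->G->refl->D->L'->A->R'->D->plug->D
Char 5 ('C'): step: R->7, L=6; C->plug->B->R->B->L->C->refl->F->L'->D->R'->G->plug->G
Final: ciphertext=DFEDG, RIGHT=7, LEFT=6

Answer: DFEDG 7 6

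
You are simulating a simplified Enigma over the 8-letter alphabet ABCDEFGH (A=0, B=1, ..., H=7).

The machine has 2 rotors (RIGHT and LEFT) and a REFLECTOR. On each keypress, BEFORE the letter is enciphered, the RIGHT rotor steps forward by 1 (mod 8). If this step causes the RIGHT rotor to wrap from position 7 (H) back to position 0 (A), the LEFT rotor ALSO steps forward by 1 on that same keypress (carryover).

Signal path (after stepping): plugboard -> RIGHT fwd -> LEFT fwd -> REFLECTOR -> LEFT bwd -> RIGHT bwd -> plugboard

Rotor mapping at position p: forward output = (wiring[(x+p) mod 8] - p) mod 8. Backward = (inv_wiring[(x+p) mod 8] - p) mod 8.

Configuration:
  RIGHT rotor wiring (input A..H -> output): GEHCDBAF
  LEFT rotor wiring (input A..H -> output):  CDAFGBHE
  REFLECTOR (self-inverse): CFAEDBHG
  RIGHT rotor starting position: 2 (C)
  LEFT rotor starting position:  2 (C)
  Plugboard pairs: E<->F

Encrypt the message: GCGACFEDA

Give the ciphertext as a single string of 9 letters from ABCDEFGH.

Char 1 ('G'): step: R->3, L=2; G->plug->G->R->B->L->D->refl->E->L'->C->R'->E->plug->F
Char 2 ('C'): step: R->4, L=2; C->plug->C->R->E->L->F->refl->B->L'->H->R'->A->plug->A
Char 3 ('G'): step: R->5, L=2; G->plug->G->R->F->L->C->refl->A->L'->G->R'->H->plug->H
Char 4 ('A'): step: R->6, L=2; A->plug->A->R->C->L->E->refl->D->L'->B->R'->E->plug->F
Char 5 ('C'): step: R->7, L=2; C->plug->C->R->F->L->C->refl->A->L'->G->R'->A->plug->A
Char 6 ('F'): step: R->0, L->3 (L advanced); F->plug->E->R->D->L->E->refl->D->L'->B->R'->F->plug->E
Char 7 ('E'): step: R->1, L=3; E->plug->F->R->H->L->F->refl->B->L'->E->R'->G->plug->G
Char 8 ('D'): step: R->2, L=3; D->plug->D->R->H->L->F->refl->B->L'->E->R'->G->plug->G
Char 9 ('A'): step: R->3, L=3; A->plug->A->R->H->L->F->refl->B->L'->E->R'->H->plug->H

Answer: FAHFAEGGH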